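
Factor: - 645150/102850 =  - 69/11 = -3^1*11^(-1)*23^1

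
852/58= 14 + 20/29 = 14.69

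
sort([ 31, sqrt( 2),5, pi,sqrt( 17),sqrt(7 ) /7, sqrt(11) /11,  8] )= [ sqrt(11 )/11,sqrt( 7)/7,sqrt( 2 ),pi, sqrt( 17 ), 5,8,31] 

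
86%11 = 9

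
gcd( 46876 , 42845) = 1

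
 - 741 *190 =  - 140790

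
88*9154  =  805552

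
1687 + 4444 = 6131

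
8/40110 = 4/20055 = 0.00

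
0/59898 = 0 = 0.00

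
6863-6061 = 802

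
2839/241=2839/241 = 11.78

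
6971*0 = 0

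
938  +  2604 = 3542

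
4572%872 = 212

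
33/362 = 33/362= 0.09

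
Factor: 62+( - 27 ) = 35= 5^1*7^1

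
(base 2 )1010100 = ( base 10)84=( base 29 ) 2Q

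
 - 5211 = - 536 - 4675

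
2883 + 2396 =5279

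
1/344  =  1/344 = 0.00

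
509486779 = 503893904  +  5592875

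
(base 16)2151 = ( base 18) 185F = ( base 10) 8529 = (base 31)8R4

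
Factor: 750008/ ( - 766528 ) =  - 227/232 = - 2^(-3)*29^ ( - 1)* 227^1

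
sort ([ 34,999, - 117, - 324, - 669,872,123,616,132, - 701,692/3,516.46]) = [ - 701, - 669, - 324,-117,34,123,132, 692/3 , 516.46,616,872,999] 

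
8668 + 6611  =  15279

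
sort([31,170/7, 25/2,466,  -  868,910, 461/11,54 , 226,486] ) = [-868,25/2,170/7, 31,461/11,54, 226,466,486, 910]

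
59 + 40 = 99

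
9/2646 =1/294 = 0.00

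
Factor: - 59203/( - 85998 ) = 2^ ( - 1)*3^(-1)*11^( - 1)* 73^1 * 811^1*1303^( - 1)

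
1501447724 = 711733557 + 789714167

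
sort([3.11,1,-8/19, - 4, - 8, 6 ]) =[ - 8, - 4, - 8/19, 1, 3.11, 6 ] 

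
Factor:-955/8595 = -1/9= -3^(  -  2)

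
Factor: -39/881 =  - 3^1 *13^1*881^( - 1)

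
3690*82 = 302580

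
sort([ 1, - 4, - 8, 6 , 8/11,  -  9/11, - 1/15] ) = [ - 8, - 4, - 9/11, - 1/15 , 8/11,1 , 6 ] 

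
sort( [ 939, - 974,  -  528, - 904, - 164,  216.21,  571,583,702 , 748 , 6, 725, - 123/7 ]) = [ - 974 , - 904, -528 , - 164, - 123/7 , 6 , 216.21, 571 , 583 , 702,725  ,  748, 939]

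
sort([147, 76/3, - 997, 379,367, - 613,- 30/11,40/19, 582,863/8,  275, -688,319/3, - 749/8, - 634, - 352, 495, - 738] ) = [ - 997, - 738,-688, -634 ,  -  613, - 352, - 749/8 ,  -  30/11,  40/19,76/3,319/3,863/8, 147,275,367, 379,495 , 582 ]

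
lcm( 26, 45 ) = 1170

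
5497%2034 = 1429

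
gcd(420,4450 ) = 10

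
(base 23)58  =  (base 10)123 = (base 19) 69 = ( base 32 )3r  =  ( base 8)173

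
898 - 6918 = - 6020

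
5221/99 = 52 + 73/99 = 52.74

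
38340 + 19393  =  57733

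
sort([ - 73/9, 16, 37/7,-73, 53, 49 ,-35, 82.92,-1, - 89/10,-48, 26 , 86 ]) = [-73, - 48  ,  -  35, - 89/10, - 73/9,-1,37/7, 16, 26, 49 , 53, 82.92 , 86]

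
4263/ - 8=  -533 + 1/8 = - 532.88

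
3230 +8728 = 11958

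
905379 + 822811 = 1728190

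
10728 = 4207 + 6521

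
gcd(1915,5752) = 1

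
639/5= 639/5 =127.80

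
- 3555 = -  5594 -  - 2039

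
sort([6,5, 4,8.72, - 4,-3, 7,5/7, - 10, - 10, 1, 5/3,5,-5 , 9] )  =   [-10, - 10, - 5,  -  4 ,  -  3, 5/7 , 1, 5/3,  4, 5, 5, 6,  7, 8.72, 9] 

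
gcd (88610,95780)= 10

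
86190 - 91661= -5471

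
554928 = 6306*88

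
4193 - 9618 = -5425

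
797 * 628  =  500516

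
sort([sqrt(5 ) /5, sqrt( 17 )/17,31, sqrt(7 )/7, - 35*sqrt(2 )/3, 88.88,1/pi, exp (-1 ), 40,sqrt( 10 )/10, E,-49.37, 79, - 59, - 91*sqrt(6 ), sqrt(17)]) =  [ - 91  *sqrt(6 ),-59, - 49.37, - 35*sqrt(2) /3, sqrt(17 )/17, sqrt( 10 ) /10, 1/pi,exp( - 1 ),  sqrt( 7 ) /7,sqrt(5)/5,  E,sqrt(17), 31, 40, 79, 88.88]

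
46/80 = 23/40 = 0.57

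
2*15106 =30212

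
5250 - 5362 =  - 112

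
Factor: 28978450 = 2^1*5^2*579569^1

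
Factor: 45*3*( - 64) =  - 2^6*3^3*5^1 = - 8640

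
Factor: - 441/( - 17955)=7/285 = 3^(-1 ) * 5^( - 1)*7^1*19^( - 1) 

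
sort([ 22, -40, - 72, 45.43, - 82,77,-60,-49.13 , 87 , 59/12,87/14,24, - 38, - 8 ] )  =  [ - 82, - 72, - 60, - 49.13,-40, - 38,-8,59/12,87/14, 22,24, 45.43 , 77, 87 ] 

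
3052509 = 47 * 64947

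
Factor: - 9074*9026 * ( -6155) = 2^2*5^1*13^1*349^1*1231^1 * 4513^1= 504106342220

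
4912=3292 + 1620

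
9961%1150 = 761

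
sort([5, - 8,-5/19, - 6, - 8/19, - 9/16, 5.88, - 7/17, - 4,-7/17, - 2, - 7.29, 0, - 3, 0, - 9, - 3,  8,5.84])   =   [ - 9, - 8, - 7.29, - 6, - 4, - 3,  -  3,-2, - 9/16, - 8/19, - 7/17,-7/17, - 5/19,0, 0, 5,5.84 , 5.88, 8]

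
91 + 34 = 125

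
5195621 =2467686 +2727935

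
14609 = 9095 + 5514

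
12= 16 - 4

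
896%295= 11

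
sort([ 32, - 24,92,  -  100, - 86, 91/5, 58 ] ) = [ - 100, -86, - 24,91/5,32, 58,92 ] 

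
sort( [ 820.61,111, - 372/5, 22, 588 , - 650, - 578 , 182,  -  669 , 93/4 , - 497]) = [ - 669 , - 650, - 578, - 497, - 372/5,22, 93/4,111,182,588,820.61 ]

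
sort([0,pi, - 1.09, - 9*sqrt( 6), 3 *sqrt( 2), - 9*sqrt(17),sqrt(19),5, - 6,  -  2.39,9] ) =[ - 9*sqrt(17),-9 *sqrt(6),  -  6, - 2.39, - 1.09,0, pi, 3*sqrt(2),sqrt( 19 ), 5,9] 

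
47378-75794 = -28416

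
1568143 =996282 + 571861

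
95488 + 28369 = 123857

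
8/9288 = 1/1161 = 0.00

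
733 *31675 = 23217775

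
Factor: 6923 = 7^1*23^1 * 43^1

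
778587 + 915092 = 1693679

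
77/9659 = 77/9659 = 0.01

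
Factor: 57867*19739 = 1142236713 =3^1*19289^1* 19739^1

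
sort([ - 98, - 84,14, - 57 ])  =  [ - 98, - 84, - 57 , 14] 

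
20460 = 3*6820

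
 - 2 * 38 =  - 76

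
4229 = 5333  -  1104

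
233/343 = 233/343 = 0.68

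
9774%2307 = 546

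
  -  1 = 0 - 1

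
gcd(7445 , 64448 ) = 1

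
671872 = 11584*58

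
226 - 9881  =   - 9655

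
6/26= 3/13=0.23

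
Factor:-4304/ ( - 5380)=2^2*5^ (-1 ) =4/5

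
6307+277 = 6584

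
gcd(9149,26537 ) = 7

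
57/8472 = 19/2824 = 0.01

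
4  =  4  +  0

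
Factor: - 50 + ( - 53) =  - 103^1 = -  103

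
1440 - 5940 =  - 4500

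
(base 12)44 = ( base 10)52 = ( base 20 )2C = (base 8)64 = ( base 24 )24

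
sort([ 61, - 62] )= [-62,61 ] 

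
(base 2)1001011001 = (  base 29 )KL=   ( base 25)O1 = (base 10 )601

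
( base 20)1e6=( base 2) 1010101110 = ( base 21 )1be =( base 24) 14e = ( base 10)686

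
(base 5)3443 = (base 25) JN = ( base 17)1c5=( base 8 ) 762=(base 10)498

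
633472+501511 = 1134983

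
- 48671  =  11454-60125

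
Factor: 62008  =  2^3 *23^1*337^1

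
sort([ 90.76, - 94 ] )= [ - 94,90.76]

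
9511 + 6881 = 16392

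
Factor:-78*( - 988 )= 2^3*3^1*13^2*19^1 = 77064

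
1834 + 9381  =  11215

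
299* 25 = 7475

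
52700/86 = 612 + 34/43=612.79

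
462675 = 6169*75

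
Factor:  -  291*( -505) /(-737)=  - 3^1*5^1*11^ ( - 1 )*67^( - 1 )*97^1*101^1 = - 146955/737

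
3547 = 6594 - 3047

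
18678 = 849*22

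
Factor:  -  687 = -3^1*229^1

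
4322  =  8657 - 4335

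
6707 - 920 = 5787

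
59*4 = 236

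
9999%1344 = 591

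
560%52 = 40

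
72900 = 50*1458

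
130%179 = 130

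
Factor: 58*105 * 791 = 2^1*3^1*5^1 * 7^2*29^1*113^1 = 4817190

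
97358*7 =681506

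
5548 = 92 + 5456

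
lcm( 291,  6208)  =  18624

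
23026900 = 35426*650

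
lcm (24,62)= 744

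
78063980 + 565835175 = 643899155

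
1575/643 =2  +  289/643 =2.45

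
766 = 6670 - 5904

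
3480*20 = 69600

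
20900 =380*55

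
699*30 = 20970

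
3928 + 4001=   7929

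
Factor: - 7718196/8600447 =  - 2^2*3^1*41^( - 1 )*209767^ ( - 1 )*643183^1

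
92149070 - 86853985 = 5295085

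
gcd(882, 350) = 14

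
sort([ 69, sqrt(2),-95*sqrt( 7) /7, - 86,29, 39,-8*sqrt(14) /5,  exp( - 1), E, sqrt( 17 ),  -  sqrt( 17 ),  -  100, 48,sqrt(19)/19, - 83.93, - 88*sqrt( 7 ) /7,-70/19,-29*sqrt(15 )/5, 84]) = [ -100, - 86, - 83.93, - 95*sqrt(7) /7,-88*sqrt( 7)/7, - 29*sqrt( 15)/5, - 8*sqrt( 14)/5, - sqrt( 17 ), - 70/19, sqrt( 19)/19, exp(-1),sqrt( 2), E, sqrt (17), 29,  39, 48,69  ,  84 ] 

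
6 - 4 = 2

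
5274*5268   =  27783432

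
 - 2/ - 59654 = 1/29827 = 0.00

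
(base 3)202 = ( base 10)20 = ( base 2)10100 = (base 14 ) 16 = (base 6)32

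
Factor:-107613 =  - 3^2*11^1*1087^1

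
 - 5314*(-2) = 10628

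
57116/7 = 8159 + 3/7 = 8159.43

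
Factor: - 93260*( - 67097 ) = 6257466220= 2^2 * 5^1*229^1*293^1*4663^1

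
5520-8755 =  - 3235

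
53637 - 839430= - 785793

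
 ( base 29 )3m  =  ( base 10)109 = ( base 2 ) 1101101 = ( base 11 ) 9a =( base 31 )3g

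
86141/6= 86141/6 = 14356.83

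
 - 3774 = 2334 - 6108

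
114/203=114/203 =0.56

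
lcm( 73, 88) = 6424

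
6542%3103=336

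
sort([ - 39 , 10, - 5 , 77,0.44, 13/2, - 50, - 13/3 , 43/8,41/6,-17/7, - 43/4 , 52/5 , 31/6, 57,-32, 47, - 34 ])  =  [-50 , - 39 , - 34, - 32, - 43/4, - 5,  -  13/3, - 17/7,0.44, 31/6,43/8,  13/2 , 41/6, 10, 52/5,47, 57,77 ]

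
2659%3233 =2659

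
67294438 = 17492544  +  49801894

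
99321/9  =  11035 + 2/3 = 11035.67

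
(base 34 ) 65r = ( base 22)eg5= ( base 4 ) 1233131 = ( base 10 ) 7133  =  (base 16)1bdd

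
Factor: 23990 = 2^1*5^1*2399^1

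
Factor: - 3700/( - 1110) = 2^1*3^ (-1) * 5^1 = 10/3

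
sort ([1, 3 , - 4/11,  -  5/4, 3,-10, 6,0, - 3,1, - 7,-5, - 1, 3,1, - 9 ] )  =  [ - 10, - 9 , - 7, - 5 , - 3, - 5/4, - 1,- 4/11,0,1,1,1, 3,3,  3,6] 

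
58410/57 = 1024 + 14/19 =1024.74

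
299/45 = 299/45 = 6.64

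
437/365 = 1 + 72/365  =  1.20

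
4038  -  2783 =1255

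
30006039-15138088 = 14867951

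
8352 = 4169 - -4183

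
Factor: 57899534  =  2^1*7^1*11^1*375971^1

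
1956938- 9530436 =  - 7573498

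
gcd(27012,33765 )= 6753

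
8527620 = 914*9330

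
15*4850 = 72750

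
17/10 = 1+7/10= 1.70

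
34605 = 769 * 45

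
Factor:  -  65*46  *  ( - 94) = 2^2*5^1*13^1*23^1*47^1 = 281060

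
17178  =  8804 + 8374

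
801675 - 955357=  - 153682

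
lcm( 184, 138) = 552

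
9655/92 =104 + 87/92 = 104.95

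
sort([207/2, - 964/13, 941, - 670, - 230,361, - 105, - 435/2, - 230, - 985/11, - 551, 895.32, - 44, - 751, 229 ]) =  [ - 751, - 670, - 551, - 230,  -  230, - 435/2,- 105,- 985/11, - 964/13, - 44, 207/2, 229, 361,895.32, 941 ]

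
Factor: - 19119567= -3^1*19^1*509^1*659^1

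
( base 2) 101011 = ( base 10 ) 43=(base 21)21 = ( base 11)3a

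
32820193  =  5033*6521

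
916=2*458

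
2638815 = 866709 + 1772106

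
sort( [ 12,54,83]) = [12,54  ,  83] 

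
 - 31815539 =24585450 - 56400989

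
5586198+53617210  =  59203408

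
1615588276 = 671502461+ 944085815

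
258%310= 258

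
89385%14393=3027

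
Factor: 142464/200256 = 106/149 = 2^1 * 53^1*149^( - 1)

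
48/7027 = 48/7027 = 0.01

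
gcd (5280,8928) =96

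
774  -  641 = 133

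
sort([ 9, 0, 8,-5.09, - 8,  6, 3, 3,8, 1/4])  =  [ - 8, - 5.09,0 , 1/4,3,3,6, 8 , 8, 9 ]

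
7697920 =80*96224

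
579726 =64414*9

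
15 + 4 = 19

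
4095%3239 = 856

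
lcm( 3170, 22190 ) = 22190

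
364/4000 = 91/1000 =0.09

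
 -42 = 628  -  670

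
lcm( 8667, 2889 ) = 8667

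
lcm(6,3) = 6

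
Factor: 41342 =2^1*7^1*2953^1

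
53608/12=13402/3  =  4467.33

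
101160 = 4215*24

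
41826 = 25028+16798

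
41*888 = 36408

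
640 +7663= 8303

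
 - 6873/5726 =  - 2 +4579/5726  =  - 1.20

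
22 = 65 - 43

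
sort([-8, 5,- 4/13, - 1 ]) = [- 8, - 1, - 4/13, 5 ] 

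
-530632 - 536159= - 1066791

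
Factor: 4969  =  4969^1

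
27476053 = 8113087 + 19362966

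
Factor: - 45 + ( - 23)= - 2^2*17^1 = -68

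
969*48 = 46512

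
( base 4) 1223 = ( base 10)107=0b1101011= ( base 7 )212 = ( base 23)4f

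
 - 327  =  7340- 7667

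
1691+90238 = 91929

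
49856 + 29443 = 79299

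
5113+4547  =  9660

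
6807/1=6807 = 6807.00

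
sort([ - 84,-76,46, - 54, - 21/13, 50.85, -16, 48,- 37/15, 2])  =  [ - 84, - 76,-54, - 16,-37/15, - 21/13, 2, 46,  48,50.85 ]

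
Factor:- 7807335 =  - 3^1*5^1*17^2 * 1801^1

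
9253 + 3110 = 12363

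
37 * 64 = 2368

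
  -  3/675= - 1 + 224/225 = - 0.00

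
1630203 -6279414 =- 4649211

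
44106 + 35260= 79366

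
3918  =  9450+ - 5532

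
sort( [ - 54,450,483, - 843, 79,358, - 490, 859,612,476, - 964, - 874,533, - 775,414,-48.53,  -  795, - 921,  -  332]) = [-964, - 921, - 874, - 843 , - 795, -775, - 490, - 332, - 54, - 48.53,79,  358,414, 450,476, 483,533,612,859]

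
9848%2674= 1826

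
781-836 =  - 55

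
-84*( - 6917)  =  581028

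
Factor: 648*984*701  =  2^6 * 3^5*41^1*701^1 = 446980032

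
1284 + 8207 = 9491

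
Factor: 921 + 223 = 1144 = 2^3*11^1*13^1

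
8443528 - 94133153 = -85689625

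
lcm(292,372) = 27156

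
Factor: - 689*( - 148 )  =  2^2*13^1*37^1*53^1=101972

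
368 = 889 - 521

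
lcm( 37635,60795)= 790335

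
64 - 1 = 63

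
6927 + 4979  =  11906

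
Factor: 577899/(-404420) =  - 2^(-2) * 3^2*5^(-1)*7^1*73^( - 1)*277^( - 1)*9173^1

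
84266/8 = 42133/4 = 10533.25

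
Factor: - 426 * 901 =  - 2^1*3^1 * 17^1*53^1 * 71^1 = -  383826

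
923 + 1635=2558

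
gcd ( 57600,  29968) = 16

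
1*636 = 636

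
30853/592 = 52 + 69/592 =52.12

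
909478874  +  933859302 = 1843338176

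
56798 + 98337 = 155135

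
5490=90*61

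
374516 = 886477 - 511961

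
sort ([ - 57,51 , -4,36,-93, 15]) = [-93, -57, - 4, 15,36, 51]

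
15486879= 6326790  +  9160089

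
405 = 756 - 351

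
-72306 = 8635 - 80941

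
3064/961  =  3+ 181/961 = 3.19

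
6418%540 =478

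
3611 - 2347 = 1264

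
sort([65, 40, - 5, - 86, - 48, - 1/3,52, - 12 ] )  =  [ - 86, - 48, - 12,  -  5, - 1/3, 40,52, 65] 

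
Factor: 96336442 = 2^1*48168221^1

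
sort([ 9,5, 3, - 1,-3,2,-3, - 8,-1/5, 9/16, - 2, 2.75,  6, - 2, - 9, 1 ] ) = [-9,-8, - 3,-3,-2,-2,- 1 ,-1/5, 9/16, 1,  2, 2.75,  3,5,6,  9 ] 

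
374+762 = 1136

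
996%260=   216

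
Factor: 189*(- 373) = -3^3* 7^1*373^1 = - 70497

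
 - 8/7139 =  - 1+7131/7139 = - 0.00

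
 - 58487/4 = -58487/4 = - 14621.75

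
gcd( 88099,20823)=11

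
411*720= 295920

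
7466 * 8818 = 65835188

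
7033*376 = 2644408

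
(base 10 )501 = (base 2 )111110101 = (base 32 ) fl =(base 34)ep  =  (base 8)765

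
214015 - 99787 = 114228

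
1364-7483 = - 6119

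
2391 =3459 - 1068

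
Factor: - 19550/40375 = -46/95 =- 2^1  *  5^(-1 ) *19^ ( - 1 )*23^1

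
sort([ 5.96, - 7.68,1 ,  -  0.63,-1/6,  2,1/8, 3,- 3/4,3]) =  [ - 7.68, - 3/4,  -  0.63,  -  1/6,1/8, 1 , 2, 3,3,5.96]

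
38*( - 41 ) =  - 1558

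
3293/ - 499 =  - 7+ 200/499 = - 6.60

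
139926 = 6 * 23321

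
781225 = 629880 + 151345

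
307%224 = 83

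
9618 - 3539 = 6079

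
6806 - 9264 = -2458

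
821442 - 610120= 211322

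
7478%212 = 58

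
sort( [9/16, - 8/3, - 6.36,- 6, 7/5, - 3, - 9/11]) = [  -  6.36,  -  6,  -  3, - 8/3, -9/11, 9/16,7/5] 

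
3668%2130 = 1538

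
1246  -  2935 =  - 1689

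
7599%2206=981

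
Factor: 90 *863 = 77670 =2^1*3^2*5^1*863^1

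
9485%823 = 432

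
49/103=49/103=0.48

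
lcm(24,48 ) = 48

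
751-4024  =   -3273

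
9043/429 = 9043/429 = 21.08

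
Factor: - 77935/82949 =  - 5^1*11^1*13^1 * 761^( - 1 )= - 715/761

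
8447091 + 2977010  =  11424101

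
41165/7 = 5880  +  5/7 = 5880.71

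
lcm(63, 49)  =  441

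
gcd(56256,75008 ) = 18752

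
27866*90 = 2507940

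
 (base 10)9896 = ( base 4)2122220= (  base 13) 4673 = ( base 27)dfe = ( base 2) 10011010101000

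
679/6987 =679/6987 = 0.10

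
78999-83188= -4189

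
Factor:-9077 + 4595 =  - 4482 = - 2^1*3^3*83^1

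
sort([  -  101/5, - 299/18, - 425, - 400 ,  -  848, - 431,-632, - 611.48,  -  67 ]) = [- 848,-632, - 611.48 , - 431,-425,-400 ,  -  67, - 101/5, -299/18 ]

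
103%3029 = 103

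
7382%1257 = 1097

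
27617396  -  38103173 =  - 10485777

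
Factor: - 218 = - 2^1*109^1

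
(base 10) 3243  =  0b110010101011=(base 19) 8ID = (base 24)5f3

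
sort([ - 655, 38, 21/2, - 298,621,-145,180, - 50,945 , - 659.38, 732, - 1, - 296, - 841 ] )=[- 841, - 659.38,-655, - 298, -296, - 145, - 50, - 1, 21/2 , 38, 180,  621, 732, 945]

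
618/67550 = 309/33775 = 0.01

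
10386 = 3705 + 6681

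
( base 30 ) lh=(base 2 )1010000111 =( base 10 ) 647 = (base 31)kr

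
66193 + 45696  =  111889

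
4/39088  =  1/9772 = 0.00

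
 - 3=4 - 7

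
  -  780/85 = -10 + 14/17=- 9.18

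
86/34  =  2 +9/17 =2.53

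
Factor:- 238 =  - 2^1*7^1*17^1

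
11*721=7931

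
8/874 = 4/437= 0.01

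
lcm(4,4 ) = 4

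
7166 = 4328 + 2838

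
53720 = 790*68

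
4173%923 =481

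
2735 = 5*547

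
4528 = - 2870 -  - 7398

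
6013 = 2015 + 3998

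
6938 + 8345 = 15283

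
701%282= 137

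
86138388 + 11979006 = 98117394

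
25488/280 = 3186/35 =91.03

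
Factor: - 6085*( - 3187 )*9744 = 188964368880 = 2^4*3^1*5^1* 7^1*29^1*1217^1*3187^1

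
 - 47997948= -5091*9428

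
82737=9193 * 9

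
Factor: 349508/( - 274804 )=-103^(-1 ) * 131^1 = - 131/103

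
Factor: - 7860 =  - 2^2 *3^1*5^1*131^1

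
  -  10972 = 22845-33817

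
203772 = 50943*4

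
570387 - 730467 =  - 160080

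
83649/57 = 27883/19  =  1467.53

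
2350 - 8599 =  - 6249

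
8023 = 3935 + 4088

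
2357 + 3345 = 5702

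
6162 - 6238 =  - 76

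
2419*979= 2368201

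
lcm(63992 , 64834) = 4927384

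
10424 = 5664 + 4760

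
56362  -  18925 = 37437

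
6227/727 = 6227/727 = 8.57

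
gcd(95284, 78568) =28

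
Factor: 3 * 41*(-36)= - 2^2 * 3^3*41^1= - 4428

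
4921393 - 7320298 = - 2398905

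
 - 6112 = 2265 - 8377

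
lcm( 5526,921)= 5526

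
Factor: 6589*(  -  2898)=- 2^1*3^2*7^1*11^1 * 23^1*599^1 = -19094922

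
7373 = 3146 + 4227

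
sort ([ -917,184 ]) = [ - 917, 184]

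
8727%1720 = 127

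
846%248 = 102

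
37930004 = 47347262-9417258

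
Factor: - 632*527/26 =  - 166532/13 = - 2^2 * 13^(-1 )*17^1*31^1 * 79^1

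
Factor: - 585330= - 2^1*3^1*5^1*109^1*179^1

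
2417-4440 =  - 2023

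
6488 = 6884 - 396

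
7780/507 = 7780/507  =  15.35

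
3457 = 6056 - 2599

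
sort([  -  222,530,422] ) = [ - 222,422  ,  530 ]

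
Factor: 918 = 2^1* 3^3*17^1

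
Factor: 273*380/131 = 2^2*3^1*5^1*7^1*13^1*19^1* 131^(  -  1) =103740/131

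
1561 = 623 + 938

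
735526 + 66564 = 802090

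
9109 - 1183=7926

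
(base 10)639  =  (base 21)199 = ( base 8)1177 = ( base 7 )1602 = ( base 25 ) 10e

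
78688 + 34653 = 113341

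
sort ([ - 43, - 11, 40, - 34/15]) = [ - 43, - 11, - 34/15,40] 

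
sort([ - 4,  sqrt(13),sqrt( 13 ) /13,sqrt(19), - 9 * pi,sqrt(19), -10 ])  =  [ - 9 * pi, - 10, - 4,sqrt( 13 ) /13,sqrt(13), sqrt(19 ), sqrt(19 ) ] 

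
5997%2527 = 943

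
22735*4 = 90940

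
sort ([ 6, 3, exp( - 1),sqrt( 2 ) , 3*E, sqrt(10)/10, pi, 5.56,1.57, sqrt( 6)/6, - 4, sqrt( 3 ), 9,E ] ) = [ - 4,sqrt ( 10)/10, exp( - 1 ),sqrt ( 6)/6 , sqrt ( 2 ),1.57, sqrt ( 3 ),  E,3,  pi, 5.56, 6,3 * E,9]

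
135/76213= 135/76213 = 0.00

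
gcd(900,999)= 9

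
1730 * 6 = 10380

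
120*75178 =9021360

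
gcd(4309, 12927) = 4309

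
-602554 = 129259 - 731813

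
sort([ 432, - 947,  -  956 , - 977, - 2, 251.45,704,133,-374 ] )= [ - 977, -956, - 947, - 374, - 2,133,251.45,432,704 ] 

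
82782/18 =4599  =  4599.00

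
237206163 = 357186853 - 119980690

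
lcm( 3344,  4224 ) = 80256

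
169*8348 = 1410812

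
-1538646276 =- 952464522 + -586181754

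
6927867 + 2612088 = 9539955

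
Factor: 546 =2^1*3^1*7^1*13^1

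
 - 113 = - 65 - 48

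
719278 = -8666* ( - 83 ) 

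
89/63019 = 89/63019=0.00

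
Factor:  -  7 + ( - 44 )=- 51 =- 3^1*17^1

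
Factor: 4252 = 2^2*1063^1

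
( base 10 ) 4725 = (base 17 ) G5G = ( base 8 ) 11165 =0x1275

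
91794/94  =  976 + 25/47= 976.53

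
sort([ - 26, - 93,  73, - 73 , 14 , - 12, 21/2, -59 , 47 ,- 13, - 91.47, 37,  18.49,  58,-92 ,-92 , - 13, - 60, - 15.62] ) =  [ - 93, - 92 ,  -  92 , - 91.47, - 73, - 60, - 59, - 26, - 15.62,-13,-13, - 12, 21/2 , 14 , 18.49 , 37,  47,58, 73] 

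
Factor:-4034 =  - 2^1 * 2017^1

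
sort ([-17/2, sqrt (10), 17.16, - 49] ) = [ - 49,-17/2,sqrt(10),17.16] 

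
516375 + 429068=945443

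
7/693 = 1/99 =0.01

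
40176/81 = 496 = 496.00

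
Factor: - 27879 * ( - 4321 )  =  120465159 = 3^1*29^1*149^1*9293^1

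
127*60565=7691755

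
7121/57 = 124 + 53/57=124.93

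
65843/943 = 65843/943 = 69.82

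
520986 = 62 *8403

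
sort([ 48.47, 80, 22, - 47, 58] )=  [ - 47,22,48.47,  58,80 ] 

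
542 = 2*271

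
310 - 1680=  - 1370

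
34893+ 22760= 57653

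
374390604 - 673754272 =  - 299363668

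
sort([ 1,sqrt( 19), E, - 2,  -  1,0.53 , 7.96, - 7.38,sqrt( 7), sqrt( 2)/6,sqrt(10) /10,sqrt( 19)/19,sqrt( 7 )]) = [ - 7.38, - 2, - 1, sqrt(19)/19, sqrt( 2 ) /6, sqrt(10)/10,  0.53,1, sqrt( 7 ),sqrt(7), E, sqrt(19 ), 7.96 ]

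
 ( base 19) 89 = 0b10100001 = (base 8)241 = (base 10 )161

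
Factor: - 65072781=-3^3*29^1  *41^1 *2027^1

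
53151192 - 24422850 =28728342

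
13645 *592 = 8077840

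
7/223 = 7/223 = 0.03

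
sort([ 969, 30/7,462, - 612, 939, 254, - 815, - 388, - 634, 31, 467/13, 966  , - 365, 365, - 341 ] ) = [ - 815,-634, -612, - 388, - 365, - 341, 30/7,31 , 467/13, 254,365,462, 939,966,969] 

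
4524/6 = 754 = 754.00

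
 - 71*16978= -1205438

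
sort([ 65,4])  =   [4,65 ] 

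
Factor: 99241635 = 3^1*5^1*43^1*251^1 * 613^1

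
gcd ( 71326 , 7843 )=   1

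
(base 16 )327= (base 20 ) 207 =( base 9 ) 1086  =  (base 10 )807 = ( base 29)RO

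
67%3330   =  67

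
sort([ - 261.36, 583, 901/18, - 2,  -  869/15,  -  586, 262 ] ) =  [  -  586, - 261.36, - 869/15, - 2,901/18, 262,583]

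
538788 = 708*761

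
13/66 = 13/66= 0.20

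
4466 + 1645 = 6111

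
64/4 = 16 = 16.00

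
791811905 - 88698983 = 703112922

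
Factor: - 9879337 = -13^1*257^1*2957^1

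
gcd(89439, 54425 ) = 7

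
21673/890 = 21673/890 = 24.35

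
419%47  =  43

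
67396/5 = 13479 + 1/5 = 13479.20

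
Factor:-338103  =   - 3^2*37567^1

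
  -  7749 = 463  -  8212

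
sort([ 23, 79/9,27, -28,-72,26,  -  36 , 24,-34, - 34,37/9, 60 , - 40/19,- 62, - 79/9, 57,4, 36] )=[  -  72,  -  62, - 36, - 34 , - 34, - 28 , - 79/9, - 40/19, 4,37/9,  79/9,23, 24,  26 , 27, 36,57, 60]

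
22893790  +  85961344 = 108855134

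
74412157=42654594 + 31757563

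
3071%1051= 969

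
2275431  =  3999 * 569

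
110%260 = 110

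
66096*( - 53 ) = - 3503088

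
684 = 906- 222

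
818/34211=818/34211 = 0.02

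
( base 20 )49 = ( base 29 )32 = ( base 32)2P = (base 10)89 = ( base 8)131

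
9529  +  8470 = 17999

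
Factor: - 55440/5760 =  - 77/8=- 2^( - 3) * 7^1*11^1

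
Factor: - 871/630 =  - 2^( - 1 ) * 3^( - 2)*5^( - 1 )*7^ ( - 1 ) * 13^1*67^1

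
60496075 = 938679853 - 878183778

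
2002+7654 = 9656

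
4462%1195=877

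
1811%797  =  217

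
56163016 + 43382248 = 99545264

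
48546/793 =61 + 173/793 =61.22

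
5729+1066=6795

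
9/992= 9/992 = 0.01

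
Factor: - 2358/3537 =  - 2/3 = -  2^1*3^(-1 ) 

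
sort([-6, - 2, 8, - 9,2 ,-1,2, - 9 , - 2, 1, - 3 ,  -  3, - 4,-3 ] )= [ - 9,-9 , - 6, - 4,-3,  -  3,-3,-2, - 2,- 1, 1,2, 2, 8]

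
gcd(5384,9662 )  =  2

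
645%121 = 40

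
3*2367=7101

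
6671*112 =747152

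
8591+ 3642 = 12233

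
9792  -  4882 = 4910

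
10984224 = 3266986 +7717238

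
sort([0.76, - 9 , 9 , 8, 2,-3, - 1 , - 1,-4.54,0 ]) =[ - 9 ,-4.54,-3 ,-1,  -  1,0, 0.76,2, 8, 9 ]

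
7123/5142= 7123/5142 = 1.39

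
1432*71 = 101672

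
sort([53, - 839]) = [ - 839, 53 ]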